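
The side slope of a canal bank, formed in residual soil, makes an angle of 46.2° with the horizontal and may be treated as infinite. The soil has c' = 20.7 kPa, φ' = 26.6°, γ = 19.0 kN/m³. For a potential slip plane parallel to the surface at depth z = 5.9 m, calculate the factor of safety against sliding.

For an infinite slope with a slip plane parallel to the surface (no pore pressure): FS = [c' + γz cos²β tanφ'] / [γz sinβ cosβ].
γz = 19.0·5.9 = 112.10 kN/m²
Numerator = 20.7 + 112.10·cos²46.2°·tan26.6° = 20.7 + 112.10·0.4791·0.5008 = 47.592 kPa
Denominator = 112.10·sin46.2°·cos46.2° = 112.10·0.7218·0.6921 = 56.001 kPa
FS = 47.592 / 56.001 = 0.850

FS = 0.85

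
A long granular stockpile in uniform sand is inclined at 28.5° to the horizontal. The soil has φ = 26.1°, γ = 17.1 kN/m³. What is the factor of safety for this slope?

FS = 0.90

For a dry cohesionless infinite slope the factor of safety is FS = tanφ / tanβ.
FS = tan26.1° / tan28.5° = 0.4899 / 0.5430 = 0.902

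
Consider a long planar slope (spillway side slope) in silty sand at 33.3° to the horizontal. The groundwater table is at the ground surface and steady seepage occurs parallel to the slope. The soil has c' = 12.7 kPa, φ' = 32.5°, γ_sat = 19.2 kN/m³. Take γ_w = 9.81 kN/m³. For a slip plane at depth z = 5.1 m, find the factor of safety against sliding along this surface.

With seepage parallel to the slope and the water table at the surface, the effective normal stress on the slip plane uses the buoyant unit weight γ' = γ_sat − γ_w while the driving shear stress uses γ_sat:
FS = [c' + γ' z cos²β tanφ'] / [γ_sat z sinβ cosβ]
γ' = 19.2 − 9.81 = 9.39 kN/m³
Numerator = 12.7 + 9.39·5.1·cos²33.3°·tan32.5° = 12.7 + 9.39·5.1·0.6986·0.6371 = 34.013 kPa
Denominator = 19.2·5.1·sin33.3°·cos33.3° = 19.2·5.1·0.5490·0.8358 = 44.933 kPa
FS = 34.013 / 44.933 = 0.757

FS = 0.76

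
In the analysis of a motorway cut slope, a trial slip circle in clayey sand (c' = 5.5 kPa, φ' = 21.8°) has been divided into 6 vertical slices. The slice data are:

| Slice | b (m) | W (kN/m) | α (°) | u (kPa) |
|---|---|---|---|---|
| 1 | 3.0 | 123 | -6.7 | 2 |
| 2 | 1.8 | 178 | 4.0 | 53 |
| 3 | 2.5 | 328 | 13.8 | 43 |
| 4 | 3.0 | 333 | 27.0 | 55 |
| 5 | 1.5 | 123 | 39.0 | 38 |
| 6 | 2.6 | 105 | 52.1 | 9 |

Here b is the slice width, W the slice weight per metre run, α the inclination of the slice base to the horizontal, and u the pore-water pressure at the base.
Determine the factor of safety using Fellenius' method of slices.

FS = 0.82

Ordinary method of slices: FS = Σ[c'·Δl_i + (W_i cosα_i − u_i·Δl_i)·tanφ'] / Σ W_i sinα_i, with Δl_i = b_i / cosα_i.
Slice 1: Δl = 3.0/cos(-6.7°) = 3.021 m; N'_1 = 123·cos(-6.7°) − 2·3.021 = 116.1; c'Δl = 16.61; W sinα = -14.4
Slice 2: Δl = 1.8/cos4.0° = 1.804 m; N'_2 = 178·cos4.0° − 53·1.804 = 81.9; c'Δl = 9.92; W sinα = 12.4
Slice 3: Δl = 2.5/cos13.8° = 2.574 m; N'_3 = 328·cos13.8° − 43·2.574 = 207.8; c'Δl = 14.16; W sinα = 78.2
Slice 4: Δl = 3.0/cos27.0° = 3.367 m; N'_4 = 333·cos27.0° − 55·3.367 = 111.5; c'Δl = 18.52; W sinα = 151.2
Slice 5: Δl = 1.5/cos39.0° = 1.930 m; N'_5 = 123·cos39.0° − 38·1.930 = 22.2; c'Δl = 10.62; W sinα = 77.4
Slice 6: Δl = 2.6/cos52.1° = 4.233 m; N'_6 = 105·cos52.1° − 9·4.233 = 26.4; c'Δl = 23.28; W sinα = 82.9
Σc'Δl = 93.1 kN/m; ΣN' = 566.1 kN/m; ΣW sinα = 387.7 kN/m
Resisting = 93.1 + 566.1·tan21.8° = 93.1 + 226.4 = 319.5 kN/m
FS = 319.5 / 387.7 = 0.824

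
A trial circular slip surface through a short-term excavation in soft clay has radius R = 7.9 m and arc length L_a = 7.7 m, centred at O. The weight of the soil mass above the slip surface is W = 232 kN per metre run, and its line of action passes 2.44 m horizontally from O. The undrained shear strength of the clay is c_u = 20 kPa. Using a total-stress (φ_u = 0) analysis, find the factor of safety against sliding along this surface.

FS = 2.15

Taking moments about the centre O, the resisting moment is provided by the undrained shear strength acting along the arc:
M_R = c_u·L_a·R = 20·7.70·7.9 = 1216.6 kN·m/m
M_D = W·d = 232·2.44 = 566.1 kN·m/m
FS = M_R / M_D = 1216.6 / 566.1 = 2.149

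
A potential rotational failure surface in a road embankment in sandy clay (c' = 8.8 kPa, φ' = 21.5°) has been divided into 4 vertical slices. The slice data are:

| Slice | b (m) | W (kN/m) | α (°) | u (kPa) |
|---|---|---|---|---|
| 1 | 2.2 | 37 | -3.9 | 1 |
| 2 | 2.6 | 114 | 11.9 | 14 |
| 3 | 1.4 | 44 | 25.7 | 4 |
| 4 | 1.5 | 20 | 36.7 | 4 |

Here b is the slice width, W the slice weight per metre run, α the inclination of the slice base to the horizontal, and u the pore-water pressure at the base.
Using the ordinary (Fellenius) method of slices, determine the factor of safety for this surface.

Ordinary method of slices: FS = Σ[c'·Δl_i + (W_i cosα_i − u_i·Δl_i)·tanφ'] / Σ W_i sinα_i, with Δl_i = b_i / cosα_i.
Slice 1: Δl = 2.2/cos(-3.9°) = 2.205 m; N'_1 = 37·cos(-3.9°) − 1·2.205 = 34.7; c'Δl = 19.40; W sinα = -2.5
Slice 2: Δl = 2.6/cos11.9° = 2.657 m; N'_2 = 114·cos11.9° − 14·2.657 = 74.4; c'Δl = 23.38; W sinα = 23.5
Slice 3: Δl = 1.4/cos25.7° = 1.554 m; N'_3 = 44·cos25.7° − 4·1.554 = 33.4; c'Δl = 13.67; W sinα = 19.1
Slice 4: Δl = 1.5/cos36.7° = 1.871 m; N'_4 = 20·cos36.7° − 4·1.871 = 8.6; c'Δl = 16.46; W sinα = 12.0
Σc'Δl = 72.9 kN/m; ΣN' = 151.0 kN/m; ΣW sinα = 52.0 kN/m
Resisting = 72.9 + 151.0·tan21.5° = 72.9 + 59.5 = 132.4 kN/m
FS = 132.4 / 52.0 = 2.545

FS = 2.55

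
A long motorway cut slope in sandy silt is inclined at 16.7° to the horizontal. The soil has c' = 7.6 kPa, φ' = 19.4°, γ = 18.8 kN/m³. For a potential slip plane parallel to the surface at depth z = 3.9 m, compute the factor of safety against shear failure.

FS = 1.55

For an infinite slope with a slip plane parallel to the surface (no pore pressure): FS = [c' + γz cos²β tanφ'] / [γz sinβ cosβ].
γz = 18.8·3.9 = 73.32 kN/m²
Numerator = 7.6 + 73.32·cos²16.7°·tan19.4° = 7.6 + 73.32·0.9174·0.3522 = 31.288 kPa
Denominator = 73.32·sin16.7°·cos16.7° = 73.32·0.2874·0.9578 = 20.181 kPa
FS = 31.288 / 20.181 = 1.550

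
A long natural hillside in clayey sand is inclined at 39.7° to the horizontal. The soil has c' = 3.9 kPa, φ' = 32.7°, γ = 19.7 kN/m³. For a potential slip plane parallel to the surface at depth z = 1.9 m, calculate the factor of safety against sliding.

For an infinite slope with a slip plane parallel to the surface (no pore pressure): FS = [c' + γz cos²β tanφ'] / [γz sinβ cosβ].
γz = 19.7·1.9 = 37.43 kN/m²
Numerator = 3.9 + 37.43·cos²39.7°·tan32.7° = 3.9 + 37.43·0.5920·0.6420 = 18.125 kPa
Denominator = 37.43·sin39.7°·cos39.7° = 37.43·0.6388·0.7694 = 18.396 kPa
FS = 18.125 / 18.396 = 0.985

FS = 0.99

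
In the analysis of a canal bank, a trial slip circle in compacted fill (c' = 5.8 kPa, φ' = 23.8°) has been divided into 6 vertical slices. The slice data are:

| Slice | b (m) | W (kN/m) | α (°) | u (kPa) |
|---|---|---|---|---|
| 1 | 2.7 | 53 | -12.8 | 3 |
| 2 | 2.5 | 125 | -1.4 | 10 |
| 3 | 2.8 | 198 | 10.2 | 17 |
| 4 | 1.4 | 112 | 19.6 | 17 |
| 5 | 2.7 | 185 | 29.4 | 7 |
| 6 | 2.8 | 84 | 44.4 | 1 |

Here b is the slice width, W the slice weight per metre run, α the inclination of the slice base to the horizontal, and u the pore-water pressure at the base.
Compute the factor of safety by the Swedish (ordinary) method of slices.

Ordinary method of slices: FS = Σ[c'·Δl_i + (W_i cosα_i − u_i·Δl_i)·tanφ'] / Σ W_i sinα_i, with Δl_i = b_i / cosα_i.
Slice 1: Δl = 2.7/cos(-12.8°) = 2.769 m; N'_1 = 53·cos(-12.8°) − 3·2.769 = 43.4; c'Δl = 16.06; W sinα = -11.7
Slice 2: Δl = 2.5/cos(-1.4°) = 2.501 m; N'_2 = 125·cos(-1.4°) − 10·2.501 = 100.0; c'Δl = 14.50; W sinα = -3.1
Slice 3: Δl = 2.8/cos10.2° = 2.845 m; N'_3 = 198·cos10.2° − 17·2.845 = 146.5; c'Δl = 16.50; W sinα = 35.1
Slice 4: Δl = 1.4/cos19.6° = 1.486 m; N'_4 = 112·cos19.6° − 17·1.486 = 80.2; c'Δl = 8.62; W sinα = 37.6
Slice 5: Δl = 2.7/cos29.4° = 3.099 m; N'_5 = 185·cos29.4° − 7·3.099 = 139.5; c'Δl = 17.97; W sinα = 90.8
Slice 6: Δl = 2.8/cos44.4° = 3.919 m; N'_6 = 84·cos44.4° − 1·3.919 = 56.1; c'Δl = 22.73; W sinα = 58.8
Σc'Δl = 96.4 kN/m; ΣN' = 565.7 kN/m; ΣW sinα = 207.4 kN/m
Resisting = 96.4 + 565.7·tan23.8° = 96.4 + 249.5 = 345.9 kN/m
FS = 345.9 / 207.4 = 1.667

FS = 1.67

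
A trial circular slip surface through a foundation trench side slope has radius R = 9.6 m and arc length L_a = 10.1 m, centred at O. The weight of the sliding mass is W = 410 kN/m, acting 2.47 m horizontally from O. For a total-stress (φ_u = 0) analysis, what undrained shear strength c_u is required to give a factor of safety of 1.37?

c_u = 14.3 kPa

FS = c_u·L_a·R / (W·d), so c_u = FS·W·d / (L_a·R).
c_u = 1.37·410·2.47 / (10.10·9.6) = 1387.4 / 96.96 = 14.31 kPa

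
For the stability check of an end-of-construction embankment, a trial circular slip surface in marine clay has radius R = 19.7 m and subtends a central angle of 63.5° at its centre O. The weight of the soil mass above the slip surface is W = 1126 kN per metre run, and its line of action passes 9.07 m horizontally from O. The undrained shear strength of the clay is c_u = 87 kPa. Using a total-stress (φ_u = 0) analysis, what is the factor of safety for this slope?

Taking moments about the centre O, the resisting moment is provided by the undrained shear strength acting along the arc:
Arc length L_a = R·θ = 19.7·(63.5°·π/180) = 19.7·1.1083 = 21.83 m
M_R = c_u·L_a·R = 87·21.83·19.7 = 37419.9 kN·m/m
M_D = W·d = 1126·9.07 = 10212.8 kN·m/m
FS = M_R / M_D = 37419.9 / 10212.8 = 3.664

FS = 3.66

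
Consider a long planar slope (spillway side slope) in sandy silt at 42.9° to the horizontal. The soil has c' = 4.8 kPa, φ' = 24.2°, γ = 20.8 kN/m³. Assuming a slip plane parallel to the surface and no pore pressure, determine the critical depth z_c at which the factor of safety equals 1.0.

Setting FS = 1.00 in FS = [c' + γz cos²β tanφ'] / [γz sinβ cosβ] and solving for z:
z = c' / [γ cosβ (FS·sinβ − cosβ·tanφ')]
  = 4.8 / [20.8·cos42.9°·(1.00·sin42.9° − cos42.9°·tan24.2°)]
  = 4.8 / [20.8·0.7325·(1.00·0.6807 − 0.7325·0.4494)]
  = 4.8 / 5.3558 = 0.896 m

z_c = 0.90 m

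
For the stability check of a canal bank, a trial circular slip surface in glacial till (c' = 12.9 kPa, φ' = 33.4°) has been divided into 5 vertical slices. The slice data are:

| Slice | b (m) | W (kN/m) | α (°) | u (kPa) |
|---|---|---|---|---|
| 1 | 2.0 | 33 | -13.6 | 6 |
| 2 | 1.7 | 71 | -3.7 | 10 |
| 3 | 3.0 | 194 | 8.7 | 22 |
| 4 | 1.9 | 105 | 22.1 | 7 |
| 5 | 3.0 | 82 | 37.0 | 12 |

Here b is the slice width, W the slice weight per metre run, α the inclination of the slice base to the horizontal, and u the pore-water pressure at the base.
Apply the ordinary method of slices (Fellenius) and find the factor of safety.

FS = 3.42

Ordinary method of slices: FS = Σ[c'·Δl_i + (W_i cosα_i − u_i·Δl_i)·tanφ'] / Σ W_i sinα_i, with Δl_i = b_i / cosα_i.
Slice 1: Δl = 2.0/cos(-13.6°) = 2.058 m; N'_1 = 33·cos(-13.6°) − 6·2.058 = 19.7; c'Δl = 26.54; W sinα = -7.8
Slice 2: Δl = 1.7/cos(-3.7°) = 1.704 m; N'_2 = 71·cos(-3.7°) − 10·1.704 = 53.8; c'Δl = 21.98; W sinα = -4.6
Slice 3: Δl = 3.0/cos8.7° = 3.035 m; N'_3 = 194·cos8.7° − 22·3.035 = 125.0; c'Δl = 39.15; W sinα = 29.3
Slice 4: Δl = 1.9/cos22.1° = 2.051 m; N'_4 = 105·cos22.1° − 7·2.051 = 82.9; c'Δl = 26.45; W sinα = 39.5
Slice 5: Δl = 3.0/cos37.0° = 3.756 m; N'_5 = 82·cos37.0° − 12·3.756 = 20.4; c'Δl = 48.46; W sinα = 49.3
Σc'Δl = 162.6 kN/m; ΣN' = 301.9 kN/m; ΣW sinα = 105.9 kN/m
Resisting = 162.6 + 301.9·tan33.4° = 162.6 + 199.1 = 361.6 kN/m
FS = 361.6 / 105.9 = 3.416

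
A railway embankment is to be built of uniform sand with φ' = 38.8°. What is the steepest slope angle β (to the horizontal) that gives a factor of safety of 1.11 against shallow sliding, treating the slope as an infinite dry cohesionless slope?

For an infinite dry cohesionless slope FS = tanφ'/tanβ, so tanβ = tanφ' / FS.
tanβ = tan38.8° / 1.11 = 0.8040 / 1.11 = 0.7243
β = arctan(0.7243) = 35.92°

β = 35.9°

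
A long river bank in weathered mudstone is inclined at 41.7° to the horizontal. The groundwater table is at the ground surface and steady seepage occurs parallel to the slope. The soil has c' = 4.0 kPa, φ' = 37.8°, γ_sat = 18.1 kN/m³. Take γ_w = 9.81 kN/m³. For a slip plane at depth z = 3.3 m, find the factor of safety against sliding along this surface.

FS = 0.53

With seepage parallel to the slope and the water table at the surface, the effective normal stress on the slip plane uses the buoyant unit weight γ' = γ_sat − γ_w while the driving shear stress uses γ_sat:
FS = [c' + γ' z cos²β tanφ'] / [γ_sat z sinβ cosβ]
γ' = 18.1 − 9.81 = 8.29 kN/m³
Numerator = 4.0 + 8.29·3.3·cos²41.7°·tan37.8° = 4.0 + 8.29·3.3·0.5575·0.7757 = 15.830 kPa
Denominator = 18.1·3.3·sin41.7°·cos41.7° = 18.1·3.3·0.6652·0.7466 = 29.667 kPa
FS = 15.830 / 29.667 = 0.534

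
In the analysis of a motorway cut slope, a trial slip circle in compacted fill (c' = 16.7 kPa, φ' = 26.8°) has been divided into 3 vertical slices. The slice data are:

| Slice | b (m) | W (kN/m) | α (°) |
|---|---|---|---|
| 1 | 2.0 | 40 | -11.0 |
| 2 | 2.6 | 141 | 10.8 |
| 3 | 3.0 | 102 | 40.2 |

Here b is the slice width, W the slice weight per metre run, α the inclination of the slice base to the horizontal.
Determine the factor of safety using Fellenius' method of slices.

Ordinary method of slices: FS = Σ[c'·Δl_i + (W_i cosα_i)·tanφ'] / Σ W_i sinα_i, with Δl_i = b_i / cosα_i.
Slice 1: Δl = 2.0/cos(-11.0°) = 2.037 m; N'_1 = 40·cos(-11.0°) = 39.3; c'Δl = 34.03; W sinα = -7.6
Slice 2: Δl = 2.6/cos10.8° = 2.647 m; N'_2 = 141·cos10.8° = 138.5; c'Δl = 44.20; W sinα = 26.4
Slice 3: Δl = 3.0/cos40.2° = 3.928 m; N'_3 = 102·cos40.2° = 77.9; c'Δl = 65.59; W sinα = 65.8
Σc'Δl = 143.8 kN/m; ΣN' = 255.7 kN/m; ΣW sinα = 84.6 kN/m
Resisting = 143.8 + 255.7·tan26.8° = 143.8 + 129.2 = 273.0 kN/m
FS = 273.0 / 84.6 = 3.226

FS = 3.23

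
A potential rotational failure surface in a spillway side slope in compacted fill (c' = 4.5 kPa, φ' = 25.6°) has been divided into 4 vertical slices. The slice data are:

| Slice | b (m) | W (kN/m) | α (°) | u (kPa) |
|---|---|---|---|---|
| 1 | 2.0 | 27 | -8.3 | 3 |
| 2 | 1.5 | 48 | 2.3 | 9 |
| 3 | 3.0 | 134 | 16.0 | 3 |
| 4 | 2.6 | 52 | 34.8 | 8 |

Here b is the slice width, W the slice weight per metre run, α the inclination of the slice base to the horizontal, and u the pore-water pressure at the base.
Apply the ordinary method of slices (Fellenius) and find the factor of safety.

FS = 2.11

Ordinary method of slices: FS = Σ[c'·Δl_i + (W_i cosα_i − u_i·Δl_i)·tanφ'] / Σ W_i sinα_i, with Δl_i = b_i / cosα_i.
Slice 1: Δl = 2.0/cos(-8.3°) = 2.021 m; N'_1 = 27·cos(-8.3°) − 3·2.021 = 20.7; c'Δl = 9.10; W sinα = -3.9
Slice 2: Δl = 1.5/cos2.3° = 1.501 m; N'_2 = 48·cos2.3° − 9·1.501 = 34.5; c'Δl = 6.76; W sinα = 1.9
Slice 3: Δl = 3.0/cos16.0° = 3.121 m; N'_3 = 134·cos16.0° − 3·3.121 = 119.4; c'Δl = 14.04; W sinα = 36.9
Slice 4: Δl = 2.6/cos34.8° = 3.166 m; N'_4 = 52·cos34.8° − 8·3.166 = 17.4; c'Δl = 14.25; W sinα = 29.7
Σc'Δl = 44.1 kN/m; ΣN' = 191.9 kN/m; ΣW sinα = 64.6 kN/m
Resisting = 44.1 + 191.9·tan25.6° = 44.1 + 92.0 = 136.1 kN/m
FS = 136.1 / 64.6 = 2.105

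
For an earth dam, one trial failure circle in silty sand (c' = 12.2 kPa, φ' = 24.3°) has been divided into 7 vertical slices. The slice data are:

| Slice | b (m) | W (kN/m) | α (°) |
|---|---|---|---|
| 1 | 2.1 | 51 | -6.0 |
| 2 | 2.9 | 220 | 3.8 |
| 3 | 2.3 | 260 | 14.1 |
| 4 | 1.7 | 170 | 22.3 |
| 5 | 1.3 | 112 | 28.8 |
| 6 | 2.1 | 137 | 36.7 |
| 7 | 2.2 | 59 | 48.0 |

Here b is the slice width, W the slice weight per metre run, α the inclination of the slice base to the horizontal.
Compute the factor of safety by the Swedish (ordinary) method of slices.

FS = 1.96

Ordinary method of slices: FS = Σ[c'·Δl_i + (W_i cosα_i)·tanφ'] / Σ W_i sinα_i, with Δl_i = b_i / cosα_i.
Slice 1: Δl = 2.1/cos(-6.0°) = 2.112 m; N'_1 = 51·cos(-6.0°) = 50.7; c'Δl = 25.76; W sinα = -5.3
Slice 2: Δl = 2.9/cos3.8° = 2.906 m; N'_2 = 220·cos3.8° = 219.5; c'Δl = 35.46; W sinα = 14.6
Slice 3: Δl = 2.3/cos14.1° = 2.371 m; N'_3 = 260·cos14.1° = 252.2; c'Δl = 28.93; W sinα = 63.3
Slice 4: Δl = 1.7/cos22.3° = 1.837 m; N'_4 = 170·cos22.3° = 157.3; c'Δl = 22.42; W sinα = 64.5
Slice 5: Δl = 1.3/cos28.8° = 1.483 m; N'_5 = 112·cos28.8° = 98.1; c'Δl = 18.10; W sinα = 54.0
Slice 6: Δl = 2.1/cos36.7° = 2.619 m; N'_6 = 137·cos36.7° = 109.8; c'Δl = 31.95; W sinα = 81.9
Slice 7: Δl = 2.2/cos48.0° = 3.288 m; N'_7 = 59·cos48.0° = 39.5; c'Δl = 40.11; W sinα = 43.8
Σc'Δl = 202.7 kN/m; ΣN' = 927.2 kN/m; ΣW sinα = 316.8 kN/m
Resisting = 202.7 + 927.2·tan24.3° = 202.7 + 418.6 = 621.4 kN/m
FS = 621.4 / 316.8 = 1.962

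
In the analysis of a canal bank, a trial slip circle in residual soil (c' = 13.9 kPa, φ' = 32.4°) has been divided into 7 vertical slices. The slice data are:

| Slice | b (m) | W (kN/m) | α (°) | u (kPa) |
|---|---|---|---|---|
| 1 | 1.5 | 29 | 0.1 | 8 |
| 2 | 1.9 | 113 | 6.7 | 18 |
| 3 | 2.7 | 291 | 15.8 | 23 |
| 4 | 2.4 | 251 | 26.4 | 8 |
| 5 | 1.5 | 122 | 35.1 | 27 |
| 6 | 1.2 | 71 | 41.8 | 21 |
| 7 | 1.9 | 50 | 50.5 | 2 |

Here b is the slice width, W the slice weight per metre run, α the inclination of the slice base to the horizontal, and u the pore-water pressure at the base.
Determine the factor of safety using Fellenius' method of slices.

Ordinary method of slices: FS = Σ[c'·Δl_i + (W_i cosα_i − u_i·Δl_i)·tanφ'] / Σ W_i sinα_i, with Δl_i = b_i / cosα_i.
Slice 1: Δl = 1.5/cos0.1° = 1.500 m; N'_1 = 29·cos0.1° − 8·1.500 = 17.0; c'Δl = 20.85; W sinα = 0.1
Slice 2: Δl = 1.9/cos6.7° = 1.913 m; N'_2 = 113·cos6.7° − 18·1.913 = 77.8; c'Δl = 26.59; W sinα = 13.2
Slice 3: Δl = 2.7/cos15.8° = 2.806 m; N'_3 = 291·cos15.8° − 23·2.806 = 215.5; c'Δl = 39.00; W sinα = 79.2
Slice 4: Δl = 2.4/cos26.4° = 2.679 m; N'_4 = 251·cos26.4° − 8·2.679 = 203.4; c'Δl = 37.24; W sinα = 111.6
Slice 5: Δl = 1.5/cos35.1° = 1.833 m; N'_5 = 122·cos35.1° − 27·1.833 = 50.3; c'Δl = 25.48; W sinα = 70.2
Slice 6: Δl = 1.2/cos41.8° = 1.610 m; N'_6 = 71·cos41.8° − 21·1.610 = 19.1; c'Δl = 22.37; W sinα = 47.3
Slice 7: Δl = 1.9/cos50.5° = 2.987 m; N'_7 = 50·cos50.5° − 2·2.987 = 25.8; c'Δl = 41.52; W sinα = 38.6
Σc'Δl = 213.1 kN/m; ΣN' = 608.9 kN/m; ΣW sinα = 360.1 kN/m
Resisting = 213.1 + 608.9·tan32.4° = 213.1 + 386.4 = 599.5 kN/m
FS = 599.5 / 360.1 = 1.665

FS = 1.66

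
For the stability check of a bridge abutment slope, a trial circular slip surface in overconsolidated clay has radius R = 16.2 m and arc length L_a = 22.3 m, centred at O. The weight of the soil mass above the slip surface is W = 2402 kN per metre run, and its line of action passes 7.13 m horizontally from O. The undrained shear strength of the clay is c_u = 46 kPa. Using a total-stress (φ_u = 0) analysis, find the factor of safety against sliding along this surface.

Taking moments about the centre O, the resisting moment is provided by the undrained shear strength acting along the arc:
M_R = c_u·L_a·R = 46·22.30·16.2 = 16618.0 kN·m/m
M_D = W·d = 2402·7.13 = 17126.3 kN·m/m
FS = M_R / M_D = 16618.0 / 17126.3 = 0.970

FS = 0.97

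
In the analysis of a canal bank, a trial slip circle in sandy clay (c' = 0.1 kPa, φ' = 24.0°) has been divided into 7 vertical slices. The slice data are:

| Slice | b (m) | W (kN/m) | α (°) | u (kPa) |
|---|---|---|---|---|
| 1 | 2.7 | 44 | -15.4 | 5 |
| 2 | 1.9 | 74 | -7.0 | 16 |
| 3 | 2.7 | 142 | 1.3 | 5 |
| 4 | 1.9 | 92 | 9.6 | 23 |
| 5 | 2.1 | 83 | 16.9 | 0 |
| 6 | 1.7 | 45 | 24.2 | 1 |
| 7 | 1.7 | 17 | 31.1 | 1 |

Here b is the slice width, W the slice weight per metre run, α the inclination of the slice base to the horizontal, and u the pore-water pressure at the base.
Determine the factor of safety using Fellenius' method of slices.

FS = 3.44

Ordinary method of slices: FS = Σ[c'·Δl_i + (W_i cosα_i − u_i·Δl_i)·tanφ'] / Σ W_i sinα_i, with Δl_i = b_i / cosα_i.
Slice 1: Δl = 2.7/cos(-15.4°) = 2.801 m; N'_1 = 44·cos(-15.4°) − 5·2.801 = 28.4; c'Δl = 0.28; W sinα = -11.7
Slice 2: Δl = 1.9/cos(-7.0°) = 1.914 m; N'_2 = 74·cos(-7.0°) − 16·1.914 = 42.8; c'Δl = 0.19; W sinα = -9.0
Slice 3: Δl = 2.7/cos1.3° = 2.701 m; N'_3 = 142·cos1.3° − 5·2.701 = 128.5; c'Δl = 0.27; W sinα = 3.2
Slice 4: Δl = 1.9/cos9.6° = 1.927 m; N'_4 = 92·cos9.6° − 23·1.927 = 46.4; c'Δl = 0.19; W sinα = 15.3
Slice 5: Δl = 2.1/cos16.9° = 2.195 m; N'_5 = 83·cos16.9° − 0·2.195 = 79.4; c'Δl = 0.22; W sinα = 24.1
Slice 6: Δl = 1.7/cos24.2° = 1.864 m; N'_6 = 45·cos24.2° − 1·1.864 = 39.2; c'Δl = 0.19; W sinα = 18.4
Slice 7: Δl = 1.7/cos31.1° = 1.985 m; N'_7 = 17·cos31.1° − 1·1.985 = 12.6; c'Δl = 0.20; W sinα = 8.8
Σc'Δl = 1.5 kN/m; ΣN' = 377.3 kN/m; ΣW sinα = 49.2 kN/m
Resisting = 1.5 + 377.3·tan24.0° = 1.5 + 168.0 = 169.5 kN/m
FS = 169.5 / 49.2 = 3.444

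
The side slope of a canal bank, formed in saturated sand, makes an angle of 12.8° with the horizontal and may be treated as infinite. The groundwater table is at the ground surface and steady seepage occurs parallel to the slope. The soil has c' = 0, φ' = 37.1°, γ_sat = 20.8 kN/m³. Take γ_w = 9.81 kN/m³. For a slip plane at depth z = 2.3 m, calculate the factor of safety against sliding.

With seepage parallel to the slope and the water table at the surface, the effective normal stress on the slip plane uses the buoyant unit weight γ' = γ_sat − γ_w while the driving shear stress uses γ_sat:
FS = [c' + γ' z cos²β tanφ'] / [γ_sat z sinβ cosβ]
(For c' = 0 this reduces to FS = (γ'/γ_sat)·tanφ'/tanβ.)
γ' = 20.8 − 9.81 = 10.99 kN/m³
Numerator = 0.0 + 10.99·2.3·cos²12.8°·tan37.1° = 0.0 + 10.99·2.3·0.9509·0.7563 = 18.179 kPa
Denominator = 20.8·2.3·sin12.8°·cos12.8° = 20.8·2.3·0.2215·0.9751 = 10.335 kPa
FS = 18.179 / 10.335 = 1.759

FS = 1.76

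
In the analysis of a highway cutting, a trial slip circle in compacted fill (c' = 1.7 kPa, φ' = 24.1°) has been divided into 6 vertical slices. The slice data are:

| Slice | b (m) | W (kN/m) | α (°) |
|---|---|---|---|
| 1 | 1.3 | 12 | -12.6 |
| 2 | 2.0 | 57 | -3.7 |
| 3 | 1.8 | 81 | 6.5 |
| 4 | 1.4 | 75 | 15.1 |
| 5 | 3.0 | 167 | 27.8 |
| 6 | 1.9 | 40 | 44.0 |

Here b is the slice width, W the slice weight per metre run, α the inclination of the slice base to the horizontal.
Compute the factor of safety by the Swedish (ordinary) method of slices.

Ordinary method of slices: FS = Σ[c'·Δl_i + (W_i cosα_i)·tanφ'] / Σ W_i sinα_i, with Δl_i = b_i / cosα_i.
Slice 1: Δl = 1.3/cos(-12.6°) = 1.332 m; N'_1 = 12·cos(-12.6°) = 11.7; c'Δl = 2.26; W sinα = -2.6
Slice 2: Δl = 2.0/cos(-3.7°) = 2.004 m; N'_2 = 57·cos(-3.7°) = 56.9; c'Δl = 3.41; W sinα = -3.7
Slice 3: Δl = 1.8/cos6.5° = 1.812 m; N'_3 = 81·cos6.5° = 80.5; c'Δl = 3.08; W sinα = 9.2
Slice 4: Δl = 1.4/cos15.1° = 1.450 m; N'_4 = 75·cos15.1° = 72.4; c'Δl = 2.47; W sinα = 19.5
Slice 5: Δl = 3.0/cos27.8° = 3.391 m; N'_5 = 167·cos27.8° = 147.7; c'Δl = 5.77; W sinα = 77.9
Slice 6: Δl = 1.9/cos44.0° = 2.641 m; N'_6 = 40·cos44.0° = 28.8; c'Δl = 4.49; W sinα = 27.8
Σc'Δl = 21.5 kN/m; ΣN' = 398.0 kN/m; ΣW sinα = 128.1 kN/m
Resisting = 21.5 + 398.0·tan24.1° = 21.5 + 178.0 = 199.5 kN/m
FS = 199.5 / 128.1 = 1.558

FS = 1.56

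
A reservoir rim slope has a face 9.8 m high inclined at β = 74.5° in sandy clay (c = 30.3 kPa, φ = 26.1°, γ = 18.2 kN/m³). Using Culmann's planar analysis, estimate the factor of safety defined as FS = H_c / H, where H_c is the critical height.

FS = 1.75

H_c = (4c/γ) · sinβ cosφ / [1 − cos(β − φ)]
    = (4·30.3/18.2) · sin74.5°·cos26.1° / [1 − cos48.4°]
    = 6.659 · 0.8654 / 0.3361 = 17.15 m
FS = H_c / H = 17.15 / 9.8 = 1.750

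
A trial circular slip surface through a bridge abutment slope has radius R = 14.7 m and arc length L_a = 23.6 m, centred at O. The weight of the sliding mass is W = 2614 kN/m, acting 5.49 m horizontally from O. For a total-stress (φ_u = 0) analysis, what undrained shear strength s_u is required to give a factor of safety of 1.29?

FS = s_u·L_a·R / (W·d), so s_u = FS·W·d / (L_a·R).
s_u = 1.29·2614·5.49 / (23.60·14.7) = 18512.6 / 346.92 = 53.36 kPa

s_u = 53.4 kPa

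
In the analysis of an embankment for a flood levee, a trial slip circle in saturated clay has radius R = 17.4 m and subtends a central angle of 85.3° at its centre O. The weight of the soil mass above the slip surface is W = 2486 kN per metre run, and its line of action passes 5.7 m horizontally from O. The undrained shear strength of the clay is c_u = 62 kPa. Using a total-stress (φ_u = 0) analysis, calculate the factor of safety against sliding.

Taking moments about the centre O, the resisting moment is provided by the undrained shear strength acting along the arc:
Arc length L_a = R·θ = 17.4·(85.3°·π/180) = 17.4·1.4888 = 25.90 m
M_R = c_u·L_a·R = 62·25.90·17.4 = 27945.8 kN·m/m
M_D = W·d = 2486·5.7 = 14170.2 kN·m/m
FS = M_R / M_D = 27945.8 / 14170.2 = 1.972

FS = 1.97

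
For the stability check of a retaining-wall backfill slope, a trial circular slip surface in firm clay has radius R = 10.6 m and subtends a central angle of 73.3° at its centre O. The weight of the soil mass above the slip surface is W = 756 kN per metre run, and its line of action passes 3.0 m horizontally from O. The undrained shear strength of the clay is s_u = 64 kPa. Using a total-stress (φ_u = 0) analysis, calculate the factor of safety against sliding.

Taking moments about the centre O, the resisting moment is provided by the undrained shear strength acting along the arc:
Arc length L_a = R·θ = 10.6·(73.3°·π/180) = 10.6·1.2793 = 13.56 m
M_R = s_u·L_a·R = 64·13.56·10.6 = 9199.7 kN·m/m
M_D = W·d = 756·3.0 = 2268.0 kN·m/m
FS = M_R / M_D = 9199.7 / 2268.0 = 4.056

FS = 4.06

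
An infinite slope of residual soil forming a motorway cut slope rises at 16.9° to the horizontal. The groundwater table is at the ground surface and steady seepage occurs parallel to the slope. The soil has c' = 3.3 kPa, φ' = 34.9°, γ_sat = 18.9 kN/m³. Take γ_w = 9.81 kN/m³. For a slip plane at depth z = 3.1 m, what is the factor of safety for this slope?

FS = 1.31

With seepage parallel to the slope and the water table at the surface, the effective normal stress on the slip plane uses the buoyant unit weight γ' = γ_sat − γ_w while the driving shear stress uses γ_sat:
FS = [c' + γ' z cos²β tanφ'] / [γ_sat z sinβ cosβ]
γ' = 18.9 − 9.81 = 9.09 kN/m³
Numerator = 3.3 + 9.09·3.1·cos²16.9°·tan34.9° = 3.3 + 9.09·3.1·0.9155·0.6976 = 21.297 kPa
Denominator = 18.9·3.1·sin16.9°·cos16.9° = 18.9·3.1·0.2907·0.9568 = 16.297 kPa
FS = 21.297 / 16.297 = 1.307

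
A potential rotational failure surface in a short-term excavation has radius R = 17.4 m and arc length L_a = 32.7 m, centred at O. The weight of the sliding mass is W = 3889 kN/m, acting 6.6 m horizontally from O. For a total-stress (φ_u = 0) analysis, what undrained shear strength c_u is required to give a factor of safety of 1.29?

FS = c_u·L_a·R / (W·d), so c_u = FS·W·d / (L_a·R).
c_u = 1.29·3889·6.6 / (32.70·17.4) = 33110.9 / 568.98 = 58.19 kPa

c_u = 58.2 kPa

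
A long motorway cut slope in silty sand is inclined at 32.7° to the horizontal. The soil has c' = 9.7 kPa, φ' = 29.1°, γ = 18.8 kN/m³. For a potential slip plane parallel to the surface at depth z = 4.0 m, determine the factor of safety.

FS = 1.15

For an infinite slope with a slip plane parallel to the surface (no pore pressure): FS = [c' + γz cos²β tanφ'] / [γz sinβ cosβ].
γz = 18.8·4.0 = 75.20 kN/m²
Numerator = 9.7 + 75.20·cos²32.7°·tan29.1° = 9.7 + 75.20·0.7081·0.5566 = 39.340 kPa
Denominator = 75.20·sin32.7°·cos32.7° = 75.20·0.5402·0.8415 = 34.187 kPa
FS = 39.340 / 34.187 = 1.151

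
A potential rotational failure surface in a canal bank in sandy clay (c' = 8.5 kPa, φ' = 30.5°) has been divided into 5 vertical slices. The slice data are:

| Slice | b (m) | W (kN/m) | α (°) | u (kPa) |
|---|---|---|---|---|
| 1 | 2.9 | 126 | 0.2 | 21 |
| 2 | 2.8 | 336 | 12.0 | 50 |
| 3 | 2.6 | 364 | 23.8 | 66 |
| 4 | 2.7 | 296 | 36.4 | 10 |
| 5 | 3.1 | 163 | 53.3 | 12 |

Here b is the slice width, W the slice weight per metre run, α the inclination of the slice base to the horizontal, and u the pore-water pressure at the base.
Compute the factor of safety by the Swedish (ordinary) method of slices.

Ordinary method of slices: FS = Σ[c'·Δl_i + (W_i cosα_i − u_i·Δl_i)·tanφ'] / Σ W_i sinα_i, with Δl_i = b_i / cosα_i.
Slice 1: Δl = 2.9/cos0.2° = 2.900 m; N'_1 = 126·cos0.2° − 21·2.900 = 65.1; c'Δl = 24.65; W sinα = 0.4
Slice 2: Δl = 2.8/cos12.0° = 2.863 m; N'_2 = 336·cos12.0° − 50·2.863 = 185.5; c'Δl = 24.33; W sinα = 69.9
Slice 3: Δl = 2.6/cos23.8° = 2.842 m; N'_3 = 364·cos23.8° − 66·2.842 = 145.5; c'Δl = 24.15; W sinα = 146.9
Slice 4: Δl = 2.7/cos36.4° = 3.354 m; N'_4 = 296·cos36.4° − 10·3.354 = 204.7; c'Δl = 28.51; W sinα = 175.7
Slice 5: Δl = 3.1/cos53.3° = 5.187 m; N'_5 = 163·cos53.3° − 12·5.187 = 35.2; c'Δl = 44.09; W sinα = 130.7
Σc'Δl = 145.7 kN/m; ΣN' = 636.0 kN/m; ΣW sinα = 523.5 kN/m
Resisting = 145.7 + 636.0·tan30.5° = 145.7 + 374.6 = 520.4 kN/m
FS = 520.4 / 523.5 = 0.994

FS = 0.99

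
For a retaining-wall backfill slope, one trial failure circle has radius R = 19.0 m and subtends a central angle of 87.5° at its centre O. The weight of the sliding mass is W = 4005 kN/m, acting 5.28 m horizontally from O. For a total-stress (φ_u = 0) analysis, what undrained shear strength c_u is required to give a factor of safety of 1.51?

c_u = 57.9 kPa

FS = c_u·L_a·R / (W·d), so c_u = FS·W·d / (L_a·R).
Arc length L_a = R·θ = 19.0·(87.5°·π/180) = 19.0·1.5272 = 29.02 m
c_u = 1.51·4005·5.28 / (29.02·19.0) = 31931.1 / 551.31 = 57.92 kPa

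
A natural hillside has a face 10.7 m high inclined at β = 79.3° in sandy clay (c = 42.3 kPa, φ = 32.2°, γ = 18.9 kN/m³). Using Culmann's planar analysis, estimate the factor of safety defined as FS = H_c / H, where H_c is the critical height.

H_c = (4c/γ) · sinβ cosφ / [1 − cos(β − φ)]
    = (4·42.3/18.9) · sin79.3°·cos32.2° / [1 − cos47.1°]
    = 8.952 · 0.8315 / 0.3193 = 23.31 m
FS = H_c / H = 23.31 / 10.7 = 2.179

FS = 2.18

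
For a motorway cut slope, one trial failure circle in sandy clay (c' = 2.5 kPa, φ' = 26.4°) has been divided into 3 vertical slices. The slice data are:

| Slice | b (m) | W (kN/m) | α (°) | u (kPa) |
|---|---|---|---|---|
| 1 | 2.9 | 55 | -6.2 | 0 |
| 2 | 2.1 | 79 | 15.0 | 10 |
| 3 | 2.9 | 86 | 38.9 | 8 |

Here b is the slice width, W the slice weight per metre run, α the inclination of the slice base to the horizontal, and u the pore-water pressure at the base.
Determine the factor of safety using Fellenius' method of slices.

Ordinary method of slices: FS = Σ[c'·Δl_i + (W_i cosα_i − u_i·Δl_i)·tanφ'] / Σ W_i sinα_i, with Δl_i = b_i / cosα_i.
Slice 1: Δl = 2.9/cos(-6.2°) = 2.917 m; N'_1 = 55·cos(-6.2°) − 0·2.917 = 54.7; c'Δl = 7.29; W sinα = -5.9
Slice 2: Δl = 2.1/cos15.0° = 2.174 m; N'_2 = 79·cos15.0° − 10·2.174 = 54.6; c'Δl = 5.44; W sinα = 20.4
Slice 3: Δl = 2.9/cos38.9° = 3.726 m; N'_3 = 86·cos38.9° − 8·3.726 = 37.1; c'Δl = 9.32; W sinα = 54.0
Σc'Δl = 22.0 kN/m; ΣN' = 146.4 kN/m; ΣW sinα = 68.5 kN/m
Resisting = 22.0 + 146.4·tan26.4° = 22.0 + 72.7 = 94.7 kN/m
FS = 94.7 / 68.5 = 1.382

FS = 1.38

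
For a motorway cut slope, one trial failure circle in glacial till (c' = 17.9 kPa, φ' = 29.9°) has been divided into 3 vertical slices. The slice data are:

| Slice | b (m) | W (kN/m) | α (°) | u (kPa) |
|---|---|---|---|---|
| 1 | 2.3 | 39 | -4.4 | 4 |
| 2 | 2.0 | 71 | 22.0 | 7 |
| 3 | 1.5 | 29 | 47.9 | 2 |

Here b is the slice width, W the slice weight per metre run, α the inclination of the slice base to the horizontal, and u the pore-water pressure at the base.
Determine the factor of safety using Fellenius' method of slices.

FS = 3.87

Ordinary method of slices: FS = Σ[c'·Δl_i + (W_i cosα_i − u_i·Δl_i)·tanφ'] / Σ W_i sinα_i, with Δl_i = b_i / cosα_i.
Slice 1: Δl = 2.3/cos(-4.4°) = 2.307 m; N'_1 = 39·cos(-4.4°) − 4·2.307 = 29.7; c'Δl = 41.29; W sinα = -3.0
Slice 2: Δl = 2.0/cos22.0° = 2.157 m; N'_2 = 71·cos22.0° − 7·2.157 = 50.7; c'Δl = 38.61; W sinα = 26.6
Slice 3: Δl = 1.5/cos47.9° = 2.237 m; N'_3 = 29·cos47.9° − 2·2.237 = 15.0; c'Δl = 40.05; W sinα = 21.5
Σc'Δl = 120.0 kN/m; ΣN' = 95.4 kN/m; ΣW sinα = 45.1 kN/m
Resisting = 120.0 + 95.4·tan29.9° = 120.0 + 54.8 = 174.8 kN/m
FS = 174.8 / 45.1 = 3.874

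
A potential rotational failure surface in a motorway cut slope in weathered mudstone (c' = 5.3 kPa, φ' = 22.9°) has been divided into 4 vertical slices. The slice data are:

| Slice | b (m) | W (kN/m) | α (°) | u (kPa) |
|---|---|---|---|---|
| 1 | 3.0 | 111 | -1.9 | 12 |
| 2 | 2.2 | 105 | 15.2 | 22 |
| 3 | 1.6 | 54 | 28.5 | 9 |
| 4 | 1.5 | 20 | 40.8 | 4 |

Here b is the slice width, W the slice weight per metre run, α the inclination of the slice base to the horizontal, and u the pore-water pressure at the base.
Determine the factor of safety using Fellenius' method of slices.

FS = 1.88

Ordinary method of slices: FS = Σ[c'·Δl_i + (W_i cosα_i − u_i·Δl_i)·tanφ'] / Σ W_i sinα_i, with Δl_i = b_i / cosα_i.
Slice 1: Δl = 3.0/cos(-1.9°) = 3.002 m; N'_1 = 111·cos(-1.9°) − 12·3.002 = 74.9; c'Δl = 15.91; W sinα = -3.7
Slice 2: Δl = 2.2/cos15.2° = 2.280 m; N'_2 = 105·cos15.2° − 22·2.280 = 51.2; c'Δl = 12.08; W sinα = 27.5
Slice 3: Δl = 1.6/cos28.5° = 1.821 m; N'_3 = 54·cos28.5° − 9·1.821 = 31.1; c'Δl = 9.65; W sinα = 25.8
Slice 4: Δl = 1.5/cos40.8° = 1.982 m; N'_4 = 20·cos40.8° − 4·1.982 = 7.2; c'Δl = 10.50; W sinα = 13.1
Σc'Δl = 48.1 kN/m; ΣN' = 164.4 kN/m; ΣW sinα = 62.7 kN/m
Resisting = 48.1 + 164.4·tan22.9° = 48.1 + 69.4 = 117.6 kN/m
FS = 117.6 / 62.7 = 1.876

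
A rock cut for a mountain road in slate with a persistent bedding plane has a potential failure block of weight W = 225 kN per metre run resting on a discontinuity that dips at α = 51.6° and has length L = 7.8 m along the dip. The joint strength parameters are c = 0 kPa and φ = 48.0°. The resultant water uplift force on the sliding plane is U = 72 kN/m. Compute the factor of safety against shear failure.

FS = 0.43

Resolving the block weight along and normal to the plane and applying the Mohr–Coulomb strength on the joint:
N' = W cosα − U = 225·cos51.6° − 72 = 67.8 kN/m
Driving force T = W sinα = 225·sin51.6° = 176.3 kN/m
Resisting force R = c·L + N'·tanφ = 0·7.8 + 67.8·tan48.0° = 0.0 + 75.3 = 75.3 kN/m
FS = R / T = 75.3 / 176.3 = 0.427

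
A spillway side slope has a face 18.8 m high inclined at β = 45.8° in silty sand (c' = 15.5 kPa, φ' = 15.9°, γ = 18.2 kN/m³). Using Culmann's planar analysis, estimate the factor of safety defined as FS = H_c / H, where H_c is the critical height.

H_c = (4c'/γ) · sinβ cosφ' / [1 − cos(β − φ')]
    = (4·15.5/18.2) · sin45.8°·cos15.9° / [1 − cos29.9°]
    = 3.407 · 0.6895 / 0.1331 = 17.65 m
FS = H_c / H = 17.65 / 18.8 = 0.939

FS = 0.94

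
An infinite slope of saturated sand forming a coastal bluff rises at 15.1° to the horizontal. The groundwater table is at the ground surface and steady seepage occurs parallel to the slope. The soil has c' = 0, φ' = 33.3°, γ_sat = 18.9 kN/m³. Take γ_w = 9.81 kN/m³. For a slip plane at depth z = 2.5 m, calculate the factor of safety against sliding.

FS = 1.17

With seepage parallel to the slope and the water table at the surface, the effective normal stress on the slip plane uses the buoyant unit weight γ' = γ_sat − γ_w while the driving shear stress uses γ_sat:
FS = [c' + γ' z cos²β tanφ'] / [γ_sat z sinβ cosβ]
(For c' = 0 this reduces to FS = (γ'/γ_sat)·tanφ'/tanβ.)
γ' = 18.9 − 9.81 = 9.09 kN/m³
Numerator = 0.0 + 9.09·2.5·cos²15.1°·tan33.3° = 0.0 + 9.09·2.5·0.9321·0.6569 = 13.915 kPa
Denominator = 18.9·2.5·sin15.1°·cos15.1° = 18.9·2.5·0.2605·0.9655 = 11.884 kPa
FS = 13.915 / 11.884 = 1.171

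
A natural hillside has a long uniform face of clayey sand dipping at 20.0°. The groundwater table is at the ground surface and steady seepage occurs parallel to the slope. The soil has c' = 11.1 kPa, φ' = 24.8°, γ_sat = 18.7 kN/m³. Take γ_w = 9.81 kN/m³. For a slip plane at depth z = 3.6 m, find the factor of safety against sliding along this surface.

With seepage parallel to the slope and the water table at the surface, the effective normal stress on the slip plane uses the buoyant unit weight γ' = γ_sat − γ_w while the driving shear stress uses γ_sat:
FS = [c' + γ' z cos²β tanφ'] / [γ_sat z sinβ cosβ]
γ' = 18.7 − 9.81 = 8.89 kN/m³
Numerator = 11.1 + 8.89·3.6·cos²20.0°·tan24.8° = 11.1 + 8.89·3.6·0.8830·0.4621 = 24.158 kPa
Denominator = 18.7·3.6·sin20.0°·cos20.0° = 18.7·3.6·0.3420·0.9397 = 21.636 kPa
FS = 24.158 / 21.636 = 1.117

FS = 1.12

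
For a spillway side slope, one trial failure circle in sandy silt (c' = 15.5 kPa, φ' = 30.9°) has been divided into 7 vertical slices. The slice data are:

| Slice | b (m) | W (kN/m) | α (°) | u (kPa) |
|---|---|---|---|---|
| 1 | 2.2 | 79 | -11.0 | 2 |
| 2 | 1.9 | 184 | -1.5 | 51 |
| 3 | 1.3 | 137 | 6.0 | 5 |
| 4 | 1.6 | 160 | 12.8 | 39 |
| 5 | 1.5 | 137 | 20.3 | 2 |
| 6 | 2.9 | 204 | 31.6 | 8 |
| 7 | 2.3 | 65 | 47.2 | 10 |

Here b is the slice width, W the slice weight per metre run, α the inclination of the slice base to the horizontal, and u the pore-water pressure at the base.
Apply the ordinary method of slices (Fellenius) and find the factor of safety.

FS = 2.75

Ordinary method of slices: FS = Σ[c'·Δl_i + (W_i cosα_i − u_i·Δl_i)·tanφ'] / Σ W_i sinα_i, with Δl_i = b_i / cosα_i.
Slice 1: Δl = 2.2/cos(-11.0°) = 2.241 m; N'_1 = 79·cos(-11.0°) − 2·2.241 = 73.1; c'Δl = 34.74; W sinα = -15.1
Slice 2: Δl = 1.9/cos(-1.5°) = 1.901 m; N'_2 = 184·cos(-1.5°) − 51·1.901 = 87.0; c'Δl = 29.46; W sinα = -4.8
Slice 3: Δl = 1.3/cos6.0° = 1.307 m; N'_3 = 137·cos6.0° − 5·1.307 = 129.7; c'Δl = 20.26; W sinα = 14.3
Slice 4: Δl = 1.6/cos12.8° = 1.641 m; N'_4 = 160·cos12.8° − 39·1.641 = 92.0; c'Δl = 25.43; W sinα = 35.4
Slice 5: Δl = 1.5/cos20.3° = 1.599 m; N'_5 = 137·cos20.3° − 2·1.599 = 125.3; c'Δl = 24.79; W sinα = 47.5
Slice 6: Δl = 2.9/cos31.6° = 3.405 m; N'_6 = 204·cos31.6° − 8·3.405 = 146.5; c'Δl = 52.78; W sinα = 106.9
Slice 7: Δl = 2.3/cos47.2° = 3.385 m; N'_7 = 65·cos47.2° − 10·3.385 = 10.3; c'Δl = 52.47; W sinα = 47.7
Σc'Δl = 239.9 kN/m; ΣN' = 663.9 kN/m; ΣW sinα = 232.0 kN/m
Resisting = 239.9 + 663.9·tan30.9° = 239.9 + 397.4 = 637.3 kN/m
FS = 637.3 / 232.0 = 2.747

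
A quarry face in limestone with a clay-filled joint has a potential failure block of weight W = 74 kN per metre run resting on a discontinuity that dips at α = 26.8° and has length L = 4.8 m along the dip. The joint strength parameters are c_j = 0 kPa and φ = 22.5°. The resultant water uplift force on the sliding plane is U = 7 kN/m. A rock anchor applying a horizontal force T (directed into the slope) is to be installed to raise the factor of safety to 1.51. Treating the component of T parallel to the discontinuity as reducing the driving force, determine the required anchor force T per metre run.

T = 17 kN/m

Resolving forces along and normal to the sliding plane, with the horizontal anchor force T adding T·sinα to the effective normal force and T·cosα acting up the plane against the driving force:
FS = [c_jL + (W cosα − U + T sinα) tanφ] / [W sinα − T cosα]
Without the anchor: N' = 59.1 kN/m, driving T_d = 33.4 kN/m, resisting R = 0·4.8 + 59.1·tan22.5° = 24.5 kN/m, FS = 0.73.
Setting FS = 1.51 and solving for T:
1.51·(33.4 − T cos26.8°) = 24.5 + T sin26.8°·tan22.5°
T·(sin26.8°·tan22.5° + 1.51·cos26.8°) = 1.51·33.4 − 24.5
T·(0.4509·0.4142 + 1.51·0.8926) = 50.4 − 24.5 = 25.9
T·1.5346 = 25.9
T = 16.9 kN/m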